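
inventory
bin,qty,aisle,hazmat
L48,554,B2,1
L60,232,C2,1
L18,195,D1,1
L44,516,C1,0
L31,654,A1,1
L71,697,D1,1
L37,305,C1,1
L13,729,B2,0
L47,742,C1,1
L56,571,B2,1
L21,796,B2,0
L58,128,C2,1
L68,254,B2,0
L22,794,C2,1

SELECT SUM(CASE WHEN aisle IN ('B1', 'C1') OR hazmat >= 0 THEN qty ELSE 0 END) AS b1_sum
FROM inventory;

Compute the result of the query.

7167

bin=L48: ✓ → 554
bin=L60: ✓ → 232
bin=L18: ✓ → 195
bin=L44: ✓ → 516
bin=L31: ✓ → 654
bin=L71: ✓ → 697
bin=L37: ✓ → 305
bin=L13: ✓ → 729
bin=L47: ✓ → 742
bin=L56: ✓ → 571
bin=L21: ✓ → 796
bin=L58: ✓ → 128
bin=L68: ✓ → 254
bin=L22: ✓ → 794
b1_sum = 554 + 232 + 195 + 516 + 654 + 697 + 305 + 729 + 742 + 571 + 796 + 128 + 254 + 794 = 7167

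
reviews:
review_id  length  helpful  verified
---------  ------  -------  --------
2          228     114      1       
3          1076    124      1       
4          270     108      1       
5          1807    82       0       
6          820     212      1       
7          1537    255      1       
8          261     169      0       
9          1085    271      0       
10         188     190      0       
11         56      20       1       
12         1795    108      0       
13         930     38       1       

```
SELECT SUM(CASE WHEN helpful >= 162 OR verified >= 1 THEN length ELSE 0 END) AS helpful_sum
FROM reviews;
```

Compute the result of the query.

6451

review_id=2: ✓ → 228
review_id=3: ✓ → 1076
review_id=4: ✓ → 270
review_id=5: ✗
review_id=6: ✓ → 820
review_id=7: ✓ → 1537
review_id=8: ✓ → 261
review_id=9: ✓ → 1085
review_id=10: ✓ → 188
review_id=11: ✓ → 56
review_id=12: ✗
review_id=13: ✓ → 930
helpful_sum = 228 + 1076 + 270 + 820 + 1537 + 261 + 1085 + 188 + 56 + 930 = 6451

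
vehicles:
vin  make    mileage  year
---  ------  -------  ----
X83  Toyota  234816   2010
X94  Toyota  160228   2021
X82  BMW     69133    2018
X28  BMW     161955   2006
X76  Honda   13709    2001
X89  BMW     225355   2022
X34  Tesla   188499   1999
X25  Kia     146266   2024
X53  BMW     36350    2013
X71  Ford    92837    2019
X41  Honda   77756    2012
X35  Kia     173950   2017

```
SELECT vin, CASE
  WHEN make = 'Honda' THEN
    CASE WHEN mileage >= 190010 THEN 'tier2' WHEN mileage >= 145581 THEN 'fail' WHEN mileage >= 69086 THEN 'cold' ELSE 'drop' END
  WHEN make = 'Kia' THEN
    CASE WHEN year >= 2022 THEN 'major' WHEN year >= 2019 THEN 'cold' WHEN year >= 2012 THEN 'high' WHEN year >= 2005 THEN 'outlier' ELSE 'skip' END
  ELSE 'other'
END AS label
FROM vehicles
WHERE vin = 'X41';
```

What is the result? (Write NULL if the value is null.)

cold

vin = X41: make=Honda, mileage=77756, year=2012.
make='Honda' → inner[mileage >= 69086] → cold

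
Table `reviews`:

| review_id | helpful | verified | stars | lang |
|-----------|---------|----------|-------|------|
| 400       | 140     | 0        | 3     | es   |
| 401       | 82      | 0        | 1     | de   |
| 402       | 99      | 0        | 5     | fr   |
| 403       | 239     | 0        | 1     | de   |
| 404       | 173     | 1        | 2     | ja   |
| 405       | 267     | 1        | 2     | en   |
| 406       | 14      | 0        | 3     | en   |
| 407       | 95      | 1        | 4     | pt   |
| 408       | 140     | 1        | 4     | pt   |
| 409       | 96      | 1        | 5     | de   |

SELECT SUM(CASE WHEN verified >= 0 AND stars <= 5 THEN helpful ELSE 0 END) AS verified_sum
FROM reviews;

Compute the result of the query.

review_id=400: ✓ → 140
review_id=401: ✓ → 82
review_id=402: ✓ → 99
review_id=403: ✓ → 239
review_id=404: ✓ → 173
review_id=405: ✓ → 267
review_id=406: ✓ → 14
review_id=407: ✓ → 95
review_id=408: ✓ → 140
review_id=409: ✓ → 96
verified_sum = 140 + 82 + 99 + 239 + 173 + 267 + 14 + 95 + 140 + 96 = 1345

1345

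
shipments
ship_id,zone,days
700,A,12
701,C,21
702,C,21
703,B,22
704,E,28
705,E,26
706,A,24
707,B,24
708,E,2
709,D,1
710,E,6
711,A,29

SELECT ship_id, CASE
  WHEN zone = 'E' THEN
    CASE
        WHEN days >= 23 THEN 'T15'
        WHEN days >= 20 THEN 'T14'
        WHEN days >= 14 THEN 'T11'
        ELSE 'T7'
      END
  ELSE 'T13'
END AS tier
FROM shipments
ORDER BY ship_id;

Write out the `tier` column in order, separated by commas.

T13, T13, T13, T13, T15, T15, T13, T13, T7, T13, T7, T13

ship_id=700: zone='A' → outer ELSE → T13
ship_id=701: zone='C' → outer ELSE → T13
ship_id=702: zone='C' → outer ELSE → T13
ship_id=703: zone='B' → outer ELSE → T13
ship_id=704: zone='E' → inner[days >= 23] → T15
ship_id=705: zone='E' → inner[days >= 23] → T15
ship_id=706: zone='A' → outer ELSE → T13
ship_id=707: zone='B' → outer ELSE → T13
ship_id=708: zone='E' → inner[ELSE] → T7
ship_id=709: zone='D' → outer ELSE → T13
ship_id=710: zone='E' → inner[ELSE] → T7
ship_id=711: zone='A' → outer ELSE → T13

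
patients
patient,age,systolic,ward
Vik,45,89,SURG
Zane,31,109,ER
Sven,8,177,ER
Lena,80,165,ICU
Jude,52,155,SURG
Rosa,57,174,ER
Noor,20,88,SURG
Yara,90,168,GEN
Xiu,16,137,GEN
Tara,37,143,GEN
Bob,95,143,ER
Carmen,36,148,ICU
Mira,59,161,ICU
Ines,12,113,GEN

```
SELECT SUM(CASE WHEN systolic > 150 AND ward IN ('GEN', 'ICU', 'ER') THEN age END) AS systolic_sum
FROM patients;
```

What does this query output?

patient=Vik: ✗
patient=Zane: ✗
patient=Sven: ✓ → 8
patient=Lena: ✓ → 80
patient=Jude: ✗
patient=Rosa: ✓ → 57
patient=Noor: ✗
patient=Yara: ✓ → 90
patient=Xiu: ✗
patient=Tara: ✗
patient=Bob: ✗
patient=Carmen: ✗
patient=Mira: ✓ → 59
patient=Ines: ✗
systolic_sum = 8 + 80 + 57 + 90 + 59 = 294

294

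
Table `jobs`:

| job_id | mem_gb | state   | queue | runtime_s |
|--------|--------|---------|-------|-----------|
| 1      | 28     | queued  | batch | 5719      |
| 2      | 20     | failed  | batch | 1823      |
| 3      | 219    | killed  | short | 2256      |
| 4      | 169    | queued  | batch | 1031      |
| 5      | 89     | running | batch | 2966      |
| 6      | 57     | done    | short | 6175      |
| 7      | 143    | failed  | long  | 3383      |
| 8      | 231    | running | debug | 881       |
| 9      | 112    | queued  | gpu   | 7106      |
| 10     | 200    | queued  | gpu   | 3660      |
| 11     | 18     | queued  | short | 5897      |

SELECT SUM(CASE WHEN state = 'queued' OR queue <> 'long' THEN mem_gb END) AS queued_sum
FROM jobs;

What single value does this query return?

1143

job_id=1: ✓ → 28
job_id=2: ✓ → 20
job_id=3: ✓ → 219
job_id=4: ✓ → 169
job_id=5: ✓ → 89
job_id=6: ✓ → 57
job_id=7: ✗
job_id=8: ✓ → 231
job_id=9: ✓ → 112
job_id=10: ✓ → 200
job_id=11: ✓ → 18
queued_sum = 28 + 20 + 219 + 169 + 89 + 57 + 231 + 112 + 200 + 18 = 1143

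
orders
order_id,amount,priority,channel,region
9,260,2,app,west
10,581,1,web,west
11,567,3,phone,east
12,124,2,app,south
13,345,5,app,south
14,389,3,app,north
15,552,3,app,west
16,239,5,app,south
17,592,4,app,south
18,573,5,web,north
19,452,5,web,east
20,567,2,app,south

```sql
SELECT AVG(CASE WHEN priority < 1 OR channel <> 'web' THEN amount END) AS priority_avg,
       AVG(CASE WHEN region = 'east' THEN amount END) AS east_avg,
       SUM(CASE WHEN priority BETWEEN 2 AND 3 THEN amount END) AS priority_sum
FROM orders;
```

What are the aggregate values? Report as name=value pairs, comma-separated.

priority_avg=403.8888888889, east_avg=509.5, priority_sum=2459

[priority_avg: priority < 1 OR channel <> 'web']
order_id=9: ✓ → 260
order_id=10: ✗
order_id=11: ✓ → 567
order_id=12: ✓ → 124
order_id=13: ✓ → 345
order_id=14: ✓ → 389
order_id=15: ✓ → 552
order_id=16: ✓ → 239
order_id=17: ✓ → 592
order_id=18: ✗
order_id=19: ✗
order_id=20: ✓ → 567
priority_avg = (260 + 567 + 124 + 345 + 389 + 552 + 239 + 592 + 567) / 9 = 403.8888888889
—
[east_avg: region = 'east']
order_id=9: ✗
order_id=10: ✗
order_id=11: ✓ → 567
order_id=12: ✗
order_id=13: ✗
order_id=14: ✗
order_id=15: ✗
order_id=16: ✗
order_id=17: ✗
order_id=18: ✗
order_id=19: ✓ → 452
order_id=20: ✗
east_avg = (567 + 452) / 2 = 509.5
—
[priority_sum: priority BETWEEN 2 AND 3]
order_id=9: ✓ → 260
order_id=10: ✗
order_id=11: ✓ → 567
order_id=12: ✓ → 124
order_id=13: ✗
order_id=14: ✓ → 389
order_id=15: ✓ → 552
order_id=16: ✗
order_id=17: ✗
order_id=18: ✗
order_id=19: ✗
order_id=20: ✓ → 567
priority_sum = 260 + 567 + 124 + 389 + 552 + 567 = 2459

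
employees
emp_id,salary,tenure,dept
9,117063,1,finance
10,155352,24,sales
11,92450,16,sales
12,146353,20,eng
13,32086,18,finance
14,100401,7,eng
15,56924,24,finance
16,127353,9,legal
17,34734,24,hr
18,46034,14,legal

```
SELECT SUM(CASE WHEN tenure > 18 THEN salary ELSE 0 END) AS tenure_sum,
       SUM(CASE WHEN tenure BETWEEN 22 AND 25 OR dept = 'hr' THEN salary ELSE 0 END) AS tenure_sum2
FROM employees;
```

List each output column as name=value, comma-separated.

tenure_sum=393363, tenure_sum2=247010

[tenure_sum: tenure > 18]
emp_id=9: ✗
emp_id=10: ✓ → 155352
emp_id=11: ✗
emp_id=12: ✓ → 146353
emp_id=13: ✗
emp_id=14: ✗
emp_id=15: ✓ → 56924
emp_id=16: ✗
emp_id=17: ✓ → 34734
emp_id=18: ✗
tenure_sum = 155352 + 146353 + 56924 + 34734 = 393363
—
[tenure_sum2: tenure BETWEEN 22 AND 25 OR dept = 'hr']
emp_id=9: ✗
emp_id=10: ✓ → 155352
emp_id=11: ✗
emp_id=12: ✗
emp_id=13: ✗
emp_id=14: ✗
emp_id=15: ✓ → 56924
emp_id=16: ✗
emp_id=17: ✓ → 34734
emp_id=18: ✗
tenure_sum2 = 155352 + 56924 + 34734 = 247010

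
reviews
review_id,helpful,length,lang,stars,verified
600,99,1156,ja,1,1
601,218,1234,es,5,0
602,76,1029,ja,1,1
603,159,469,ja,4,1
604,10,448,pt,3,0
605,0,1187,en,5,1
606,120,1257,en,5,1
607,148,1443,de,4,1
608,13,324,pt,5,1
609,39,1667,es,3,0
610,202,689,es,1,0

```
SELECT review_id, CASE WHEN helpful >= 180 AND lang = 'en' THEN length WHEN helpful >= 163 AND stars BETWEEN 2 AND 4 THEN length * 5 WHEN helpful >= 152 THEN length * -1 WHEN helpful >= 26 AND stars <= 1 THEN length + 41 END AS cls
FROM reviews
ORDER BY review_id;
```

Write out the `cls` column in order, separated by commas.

1197, -1234, 1070, -469, NULL, NULL, NULL, NULL, NULL, NULL, -689

review_id=600: helpful >= 26 AND stars <= 1 → 1197
review_id=601: helpful >= 152 → -1234
review_id=602: helpful >= 26 AND stars <= 1 → 1070
review_id=603: helpful >= 152 → -469
review_id=604: (no match → NULL) → NULL
review_id=605: (no match → NULL) → NULL
review_id=606: (no match → NULL) → NULL
review_id=607: (no match → NULL) → NULL
review_id=608: (no match → NULL) → NULL
review_id=609: (no match → NULL) → NULL
review_id=610: helpful >= 152 → -689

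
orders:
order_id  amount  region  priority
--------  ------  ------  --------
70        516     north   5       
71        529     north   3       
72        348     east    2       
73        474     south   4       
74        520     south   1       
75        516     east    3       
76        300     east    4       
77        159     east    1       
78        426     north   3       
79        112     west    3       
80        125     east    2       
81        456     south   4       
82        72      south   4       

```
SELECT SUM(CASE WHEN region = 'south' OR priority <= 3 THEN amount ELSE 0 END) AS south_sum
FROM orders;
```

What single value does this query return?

order_id=70: ✗
order_id=71: ✓ → 529
order_id=72: ✓ → 348
order_id=73: ✓ → 474
order_id=74: ✓ → 520
order_id=75: ✓ → 516
order_id=76: ✗
order_id=77: ✓ → 159
order_id=78: ✓ → 426
order_id=79: ✓ → 112
order_id=80: ✓ → 125
order_id=81: ✓ → 456
order_id=82: ✓ → 72
south_sum = 529 + 348 + 474 + 520 + 516 + 159 + 426 + 112 + 125 + 456 + 72 = 3737

3737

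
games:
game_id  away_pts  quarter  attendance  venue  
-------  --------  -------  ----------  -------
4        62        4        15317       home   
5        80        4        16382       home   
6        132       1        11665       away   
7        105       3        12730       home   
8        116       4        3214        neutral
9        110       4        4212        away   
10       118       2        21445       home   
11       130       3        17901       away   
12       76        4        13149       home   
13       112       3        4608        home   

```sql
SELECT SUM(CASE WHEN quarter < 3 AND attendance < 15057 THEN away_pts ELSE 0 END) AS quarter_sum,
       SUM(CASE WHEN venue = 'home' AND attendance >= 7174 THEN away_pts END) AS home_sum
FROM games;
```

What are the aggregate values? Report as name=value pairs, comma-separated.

[quarter_sum: quarter < 3 AND attendance < 15057]
game_id=4: ✗
game_id=5: ✗
game_id=6: ✓ → 132
game_id=7: ✗
game_id=8: ✗
game_id=9: ✗
game_id=10: ✗
game_id=11: ✗
game_id=12: ✗
game_id=13: ✗
quarter_sum = 132
—
[home_sum: venue = 'home' AND attendance >= 7174]
game_id=4: ✓ → 62
game_id=5: ✓ → 80
game_id=6: ✗
game_id=7: ✓ → 105
game_id=8: ✗
game_id=9: ✗
game_id=10: ✓ → 118
game_id=11: ✗
game_id=12: ✓ → 76
game_id=13: ✗
home_sum = 62 + 80 + 105 + 118 + 76 = 441

quarter_sum=132, home_sum=441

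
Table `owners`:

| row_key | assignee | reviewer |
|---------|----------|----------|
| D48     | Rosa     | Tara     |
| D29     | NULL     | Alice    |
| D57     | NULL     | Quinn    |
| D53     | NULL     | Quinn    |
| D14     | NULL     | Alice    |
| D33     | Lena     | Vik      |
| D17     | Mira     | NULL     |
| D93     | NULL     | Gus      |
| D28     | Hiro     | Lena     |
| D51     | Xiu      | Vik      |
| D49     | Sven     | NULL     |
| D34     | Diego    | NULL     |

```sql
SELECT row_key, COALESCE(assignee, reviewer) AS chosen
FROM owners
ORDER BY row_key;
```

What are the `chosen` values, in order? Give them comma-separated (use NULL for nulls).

Alice, Mira, Hiro, Alice, Lena, Diego, Rosa, Sven, Xiu, Quinn, Quinn, Gus

row_key=D14: assignee=NULL, reviewer=Alice → Alice
row_key=D17: assignee=Mira → Mira
row_key=D28: assignee=Hiro → Hiro
row_key=D29: assignee=NULL, reviewer=Alice → Alice
row_key=D33: assignee=Lena → Lena
row_key=D34: assignee=Diego → Diego
row_key=D48: assignee=Rosa → Rosa
row_key=D49: assignee=Sven → Sven
row_key=D51: assignee=Xiu → Xiu
row_key=D53: assignee=NULL, reviewer=Quinn → Quinn
row_key=D57: assignee=NULL, reviewer=Quinn → Quinn
row_key=D93: assignee=NULL, reviewer=Gus → Gus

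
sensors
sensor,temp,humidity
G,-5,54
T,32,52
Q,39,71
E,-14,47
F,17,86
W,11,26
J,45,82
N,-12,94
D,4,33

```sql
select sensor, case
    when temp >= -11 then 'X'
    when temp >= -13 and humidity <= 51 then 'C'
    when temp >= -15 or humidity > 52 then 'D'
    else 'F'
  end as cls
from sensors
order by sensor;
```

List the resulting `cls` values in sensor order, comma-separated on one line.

X, D, X, X, X, D, X, X, X

sensor=D: temp >= -11 → X
sensor=E: temp >= -15 or humidity > 52 → D
sensor=F: temp >= -11 → X
sensor=G: temp >= -11 → X
sensor=J: temp >= -11 → X
sensor=N: temp >= -15 or humidity > 52 → D
sensor=Q: temp >= -11 → X
sensor=T: temp >= -11 → X
sensor=W: temp >= -11 → X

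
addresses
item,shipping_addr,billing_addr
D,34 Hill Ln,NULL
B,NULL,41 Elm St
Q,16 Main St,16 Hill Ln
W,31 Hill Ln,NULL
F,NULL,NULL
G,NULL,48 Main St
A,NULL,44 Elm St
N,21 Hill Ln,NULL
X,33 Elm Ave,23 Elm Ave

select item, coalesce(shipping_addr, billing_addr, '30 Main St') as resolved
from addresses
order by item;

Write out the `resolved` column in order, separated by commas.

44 Elm St, 41 Elm St, 34 Hill Ln, 30 Main St, 48 Main St, 21 Hill Ln, 16 Main St, 31 Hill Ln, 33 Elm Ave

item=A: shipping_addr=NULL, billing_addr=44 Elm St → 44 Elm St
item=B: shipping_addr=NULL, billing_addr=41 Elm St → 41 Elm St
item=D: shipping_addr=34 Hill Ln → 34 Hill Ln
item=F: shipping_addr=NULL, billing_addr=NULL, → literal 30 Main St → 30 Main St
item=G: shipping_addr=NULL, billing_addr=48 Main St → 48 Main St
item=N: shipping_addr=21 Hill Ln → 21 Hill Ln
item=Q: shipping_addr=16 Main St → 16 Main St
item=W: shipping_addr=31 Hill Ln → 31 Hill Ln
item=X: shipping_addr=33 Elm Ave → 33 Elm Ave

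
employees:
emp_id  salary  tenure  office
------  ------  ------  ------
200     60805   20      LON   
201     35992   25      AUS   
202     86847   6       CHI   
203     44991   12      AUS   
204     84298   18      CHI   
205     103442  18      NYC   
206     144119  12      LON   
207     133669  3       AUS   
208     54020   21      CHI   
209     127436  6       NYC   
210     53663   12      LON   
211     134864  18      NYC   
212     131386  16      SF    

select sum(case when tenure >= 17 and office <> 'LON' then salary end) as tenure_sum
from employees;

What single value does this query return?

emp_id=200: ✗
emp_id=201: ✓ → 35992
emp_id=202: ✗
emp_id=203: ✗
emp_id=204: ✓ → 84298
emp_id=205: ✓ → 103442
emp_id=206: ✗
emp_id=207: ✗
emp_id=208: ✓ → 54020
emp_id=209: ✗
emp_id=210: ✗
emp_id=211: ✓ → 134864
emp_id=212: ✗
tenure_sum = 35992 + 84298 + 103442 + 54020 + 134864 = 412616

412616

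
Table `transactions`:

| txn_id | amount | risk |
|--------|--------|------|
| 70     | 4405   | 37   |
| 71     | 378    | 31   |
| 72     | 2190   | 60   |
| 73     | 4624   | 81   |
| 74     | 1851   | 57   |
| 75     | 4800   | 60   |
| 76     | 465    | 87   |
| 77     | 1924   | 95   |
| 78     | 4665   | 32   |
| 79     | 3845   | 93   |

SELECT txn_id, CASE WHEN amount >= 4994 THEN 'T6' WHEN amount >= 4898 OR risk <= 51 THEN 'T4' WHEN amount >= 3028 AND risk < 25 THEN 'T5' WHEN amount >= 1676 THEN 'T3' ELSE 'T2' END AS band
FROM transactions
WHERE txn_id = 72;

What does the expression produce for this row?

T3

txn_id = 72: amount=2190, risk=60.
amount >= 4994 → false
amount >= 4898 OR risk <= 51 → false
amount >= 3028 AND risk < 25 → false
amount >= 1676 → true → T3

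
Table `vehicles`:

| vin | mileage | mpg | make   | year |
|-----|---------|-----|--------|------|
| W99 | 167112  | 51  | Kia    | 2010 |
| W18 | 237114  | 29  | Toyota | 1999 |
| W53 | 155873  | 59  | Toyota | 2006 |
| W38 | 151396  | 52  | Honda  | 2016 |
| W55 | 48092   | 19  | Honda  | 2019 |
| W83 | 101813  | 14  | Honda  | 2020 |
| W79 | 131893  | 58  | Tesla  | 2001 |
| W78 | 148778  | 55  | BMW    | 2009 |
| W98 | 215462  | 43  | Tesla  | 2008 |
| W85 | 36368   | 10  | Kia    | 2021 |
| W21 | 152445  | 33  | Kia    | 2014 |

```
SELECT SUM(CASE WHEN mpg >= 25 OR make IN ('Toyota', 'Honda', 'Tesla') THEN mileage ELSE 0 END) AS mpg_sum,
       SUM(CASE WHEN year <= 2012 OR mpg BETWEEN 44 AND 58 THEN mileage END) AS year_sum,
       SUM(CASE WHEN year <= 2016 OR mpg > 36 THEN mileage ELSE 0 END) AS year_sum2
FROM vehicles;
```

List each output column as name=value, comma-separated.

mpg_sum=1509978, year_sum=1207628, year_sum2=1360073

[mpg_sum: mpg >= 25 OR make IN ('Toyota', 'Honda', 'Tesla')]
vin=W99: ✓ → 167112
vin=W18: ✓ → 237114
vin=W53: ✓ → 155873
vin=W38: ✓ → 151396
vin=W55: ✓ → 48092
vin=W83: ✓ → 101813
vin=W79: ✓ → 131893
vin=W78: ✓ → 148778
vin=W98: ✓ → 215462
vin=W85: ✗
vin=W21: ✓ → 152445
mpg_sum = 167112 + 237114 + 155873 + 151396 + 48092 + 101813 + 131893 + 148778 + 215462 + 152445 = 1509978
—
[year_sum: year <= 2012 OR mpg BETWEEN 44 AND 58]
vin=W99: ✓ → 167112
vin=W18: ✓ → 237114
vin=W53: ✓ → 155873
vin=W38: ✓ → 151396
vin=W55: ✗
vin=W83: ✗
vin=W79: ✓ → 131893
vin=W78: ✓ → 148778
vin=W98: ✓ → 215462
vin=W85: ✗
vin=W21: ✗
year_sum = 167112 + 237114 + 155873 + 151396 + 131893 + 148778 + 215462 = 1207628
—
[year_sum2: year <= 2016 OR mpg > 36]
vin=W99: ✓ → 167112
vin=W18: ✓ → 237114
vin=W53: ✓ → 155873
vin=W38: ✓ → 151396
vin=W55: ✗
vin=W83: ✗
vin=W79: ✓ → 131893
vin=W78: ✓ → 148778
vin=W98: ✓ → 215462
vin=W85: ✗
vin=W21: ✓ → 152445
year_sum2 = 167112 + 237114 + 155873 + 151396 + 131893 + 148778 + 215462 + 152445 = 1360073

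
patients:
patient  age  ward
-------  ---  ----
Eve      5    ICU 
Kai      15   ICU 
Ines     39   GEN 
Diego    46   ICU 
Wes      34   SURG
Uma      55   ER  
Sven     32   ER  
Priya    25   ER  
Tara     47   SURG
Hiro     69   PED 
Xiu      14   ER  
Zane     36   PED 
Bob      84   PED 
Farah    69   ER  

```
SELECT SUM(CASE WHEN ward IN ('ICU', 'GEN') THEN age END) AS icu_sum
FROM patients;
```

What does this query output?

patient=Eve: ✓ → 5
patient=Kai: ✓ → 15
patient=Ines: ✓ → 39
patient=Diego: ✓ → 46
patient=Wes: ✗
patient=Uma: ✗
patient=Sven: ✗
patient=Priya: ✗
patient=Tara: ✗
patient=Hiro: ✗
patient=Xiu: ✗
patient=Zane: ✗
patient=Bob: ✗
patient=Farah: ✗
icu_sum = 5 + 15 + 39 + 46 = 105

105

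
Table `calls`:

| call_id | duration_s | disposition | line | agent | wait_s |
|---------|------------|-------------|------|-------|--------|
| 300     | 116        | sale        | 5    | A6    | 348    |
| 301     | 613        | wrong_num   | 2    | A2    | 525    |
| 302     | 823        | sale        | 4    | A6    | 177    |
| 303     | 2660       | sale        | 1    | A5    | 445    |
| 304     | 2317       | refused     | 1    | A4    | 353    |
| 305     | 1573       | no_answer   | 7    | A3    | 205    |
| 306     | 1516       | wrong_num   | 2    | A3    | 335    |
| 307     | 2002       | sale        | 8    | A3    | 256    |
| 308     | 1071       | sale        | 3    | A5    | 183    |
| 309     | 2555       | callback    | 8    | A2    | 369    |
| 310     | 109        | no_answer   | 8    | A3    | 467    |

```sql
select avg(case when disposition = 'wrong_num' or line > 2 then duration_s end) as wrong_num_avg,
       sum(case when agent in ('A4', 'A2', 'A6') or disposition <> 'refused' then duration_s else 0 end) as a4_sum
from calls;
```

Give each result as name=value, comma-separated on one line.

[wrong_num_avg: disposition = 'wrong_num' or line > 2]
call_id=300: ✓ → 116
call_id=301: ✓ → 613
call_id=302: ✓ → 823
call_id=303: ✗
call_id=304: ✗
call_id=305: ✓ → 1573
call_id=306: ✓ → 1516
call_id=307: ✓ → 2002
call_id=308: ✓ → 1071
call_id=309: ✓ → 2555
call_id=310: ✓ → 109
wrong_num_avg = (116 + 613 + 823 + 1573 + 1516 + 2002 + 1071 + 2555 + 109) / 9 = 1153.1111111111
—
[a4_sum: agent in ('A4', 'A2', 'A6') or disposition <> 'refused']
call_id=300: ✓ → 116
call_id=301: ✓ → 613
call_id=302: ✓ → 823
call_id=303: ✓ → 2660
call_id=304: ✓ → 2317
call_id=305: ✓ → 1573
call_id=306: ✓ → 1516
call_id=307: ✓ → 2002
call_id=308: ✓ → 1071
call_id=309: ✓ → 2555
call_id=310: ✓ → 109
a4_sum = 116 + 613 + 823 + 2660 + 2317 + 1573 + 1516 + 2002 + 1071 + 2555 + 109 = 15355

wrong_num_avg=1153.1111111111, a4_sum=15355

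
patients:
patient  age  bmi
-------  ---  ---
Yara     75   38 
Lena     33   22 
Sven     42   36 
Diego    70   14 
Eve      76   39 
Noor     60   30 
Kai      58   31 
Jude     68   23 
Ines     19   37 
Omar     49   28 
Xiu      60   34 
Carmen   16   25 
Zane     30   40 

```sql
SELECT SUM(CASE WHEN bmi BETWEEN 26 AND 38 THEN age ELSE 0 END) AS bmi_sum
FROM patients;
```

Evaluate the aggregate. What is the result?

363

patient=Yara: ✓ → 75
patient=Lena: ✗
patient=Sven: ✓ → 42
patient=Diego: ✗
patient=Eve: ✗
patient=Noor: ✓ → 60
patient=Kai: ✓ → 58
patient=Jude: ✗
patient=Ines: ✓ → 19
patient=Omar: ✓ → 49
patient=Xiu: ✓ → 60
patient=Carmen: ✗
patient=Zane: ✗
bmi_sum = 75 + 42 + 60 + 58 + 19 + 49 + 60 = 363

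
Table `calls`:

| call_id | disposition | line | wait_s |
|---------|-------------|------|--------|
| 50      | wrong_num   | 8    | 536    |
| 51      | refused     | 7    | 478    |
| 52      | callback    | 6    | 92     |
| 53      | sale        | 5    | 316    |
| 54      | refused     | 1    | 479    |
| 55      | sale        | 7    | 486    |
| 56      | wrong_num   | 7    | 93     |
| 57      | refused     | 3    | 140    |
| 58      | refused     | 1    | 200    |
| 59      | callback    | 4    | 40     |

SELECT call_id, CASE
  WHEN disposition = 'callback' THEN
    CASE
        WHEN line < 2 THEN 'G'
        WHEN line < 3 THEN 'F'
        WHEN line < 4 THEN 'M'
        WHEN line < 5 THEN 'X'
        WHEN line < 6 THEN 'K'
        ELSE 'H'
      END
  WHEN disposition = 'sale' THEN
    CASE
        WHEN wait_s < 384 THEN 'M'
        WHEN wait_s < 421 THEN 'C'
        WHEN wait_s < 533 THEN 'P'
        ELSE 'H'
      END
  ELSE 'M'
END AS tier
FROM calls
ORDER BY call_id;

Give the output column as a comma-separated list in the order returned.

M, M, H, M, M, P, M, M, M, X

call_id=50: disposition='wrong_num' → outer ELSE → M
call_id=51: disposition='refused' → outer ELSE → M
call_id=52: disposition='callback' → inner[ELSE] → H
call_id=53: disposition='sale' → inner[wait_s < 384] → M
call_id=54: disposition='refused' → outer ELSE → M
call_id=55: disposition='sale' → inner[wait_s < 533] → P
call_id=56: disposition='wrong_num' → outer ELSE → M
call_id=57: disposition='refused' → outer ELSE → M
call_id=58: disposition='refused' → outer ELSE → M
call_id=59: disposition='callback' → inner[line < 5] → X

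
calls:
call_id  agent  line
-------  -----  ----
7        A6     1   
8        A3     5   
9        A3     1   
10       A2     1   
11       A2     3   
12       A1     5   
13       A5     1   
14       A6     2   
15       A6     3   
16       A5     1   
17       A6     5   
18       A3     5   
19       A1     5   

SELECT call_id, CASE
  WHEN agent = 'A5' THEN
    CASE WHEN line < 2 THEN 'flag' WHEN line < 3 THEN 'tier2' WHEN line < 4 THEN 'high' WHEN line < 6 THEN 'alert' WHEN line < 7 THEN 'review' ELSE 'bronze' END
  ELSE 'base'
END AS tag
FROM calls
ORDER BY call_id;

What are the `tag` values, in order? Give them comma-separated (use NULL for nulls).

base, base, base, base, base, base, flag, base, base, flag, base, base, base

call_id=7: agent='A6' → outer ELSE → base
call_id=8: agent='A3' → outer ELSE → base
call_id=9: agent='A3' → outer ELSE → base
call_id=10: agent='A2' → outer ELSE → base
call_id=11: agent='A2' → outer ELSE → base
call_id=12: agent='A1' → outer ELSE → base
call_id=13: agent='A5' → inner[line < 2] → flag
call_id=14: agent='A6' → outer ELSE → base
call_id=15: agent='A6' → outer ELSE → base
call_id=16: agent='A5' → inner[line < 2] → flag
call_id=17: agent='A6' → outer ELSE → base
call_id=18: agent='A3' → outer ELSE → base
call_id=19: agent='A1' → outer ELSE → base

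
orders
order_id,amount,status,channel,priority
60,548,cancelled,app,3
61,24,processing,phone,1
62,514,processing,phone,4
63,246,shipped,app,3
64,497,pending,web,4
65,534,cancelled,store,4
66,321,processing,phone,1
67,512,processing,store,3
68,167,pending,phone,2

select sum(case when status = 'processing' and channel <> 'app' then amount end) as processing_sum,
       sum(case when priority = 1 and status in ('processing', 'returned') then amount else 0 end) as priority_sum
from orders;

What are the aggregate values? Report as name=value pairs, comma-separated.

[processing_sum: status = 'processing' and channel <> 'app']
order_id=60: ✗
order_id=61: ✓ → 24
order_id=62: ✓ → 514
order_id=63: ✗
order_id=64: ✗
order_id=65: ✗
order_id=66: ✓ → 321
order_id=67: ✓ → 512
order_id=68: ✗
processing_sum = 24 + 514 + 321 + 512 = 1371
—
[priority_sum: priority = 1 and status in ('processing', 'returned')]
order_id=60: ✗
order_id=61: ✓ → 24
order_id=62: ✗
order_id=63: ✗
order_id=64: ✗
order_id=65: ✗
order_id=66: ✓ → 321
order_id=67: ✗
order_id=68: ✗
priority_sum = 24 + 321 = 345

processing_sum=1371, priority_sum=345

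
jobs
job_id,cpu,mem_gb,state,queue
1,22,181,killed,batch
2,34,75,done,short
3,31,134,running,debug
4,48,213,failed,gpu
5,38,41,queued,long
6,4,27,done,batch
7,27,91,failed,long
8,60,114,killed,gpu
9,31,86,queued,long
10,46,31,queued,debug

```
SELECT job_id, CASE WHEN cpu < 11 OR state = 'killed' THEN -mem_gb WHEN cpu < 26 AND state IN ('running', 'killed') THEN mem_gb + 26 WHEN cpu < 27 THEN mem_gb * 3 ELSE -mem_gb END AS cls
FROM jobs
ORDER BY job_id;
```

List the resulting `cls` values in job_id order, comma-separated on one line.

job_id=1: cpu < 11 OR state = 'killed' → -181
job_id=2: ELSE → -75
job_id=3: ELSE → -134
job_id=4: ELSE → -213
job_id=5: ELSE → -41
job_id=6: cpu < 11 OR state = 'killed' → -27
job_id=7: ELSE → -91
job_id=8: cpu < 11 OR state = 'killed' → -114
job_id=9: ELSE → -86
job_id=10: ELSE → -31

-181, -75, -134, -213, -41, -27, -91, -114, -86, -31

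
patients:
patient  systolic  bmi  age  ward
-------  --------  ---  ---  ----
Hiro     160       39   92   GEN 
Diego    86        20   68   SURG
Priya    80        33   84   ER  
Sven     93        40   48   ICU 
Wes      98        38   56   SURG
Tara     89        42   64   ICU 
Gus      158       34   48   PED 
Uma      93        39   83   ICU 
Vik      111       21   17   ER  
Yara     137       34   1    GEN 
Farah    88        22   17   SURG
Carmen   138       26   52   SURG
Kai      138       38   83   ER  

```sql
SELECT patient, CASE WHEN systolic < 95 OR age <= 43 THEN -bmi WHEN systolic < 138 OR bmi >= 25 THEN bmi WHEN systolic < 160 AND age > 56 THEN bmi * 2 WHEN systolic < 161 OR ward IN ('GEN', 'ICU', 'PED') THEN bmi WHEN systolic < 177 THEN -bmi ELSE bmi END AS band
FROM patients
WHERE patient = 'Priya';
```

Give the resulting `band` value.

-33

patient = Priya: systolic=80, bmi=33, age=84, ward=ER.
systolic < 95 OR age <= 43 → true → -33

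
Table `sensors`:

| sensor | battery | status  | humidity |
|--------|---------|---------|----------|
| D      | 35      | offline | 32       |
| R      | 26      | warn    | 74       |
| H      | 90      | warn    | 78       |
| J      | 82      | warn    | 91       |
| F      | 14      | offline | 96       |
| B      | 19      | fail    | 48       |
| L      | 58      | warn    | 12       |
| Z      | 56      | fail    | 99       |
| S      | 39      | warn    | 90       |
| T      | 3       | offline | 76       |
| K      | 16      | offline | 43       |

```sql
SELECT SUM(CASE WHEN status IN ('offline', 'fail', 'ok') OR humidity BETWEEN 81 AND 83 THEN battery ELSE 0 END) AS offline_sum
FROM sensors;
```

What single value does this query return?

143

sensor=D: ✓ → 35
sensor=R: ✗
sensor=H: ✗
sensor=J: ✗
sensor=F: ✓ → 14
sensor=B: ✓ → 19
sensor=L: ✗
sensor=Z: ✓ → 56
sensor=S: ✗
sensor=T: ✓ → 3
sensor=K: ✓ → 16
offline_sum = 35 + 14 + 19 + 56 + 3 + 16 = 143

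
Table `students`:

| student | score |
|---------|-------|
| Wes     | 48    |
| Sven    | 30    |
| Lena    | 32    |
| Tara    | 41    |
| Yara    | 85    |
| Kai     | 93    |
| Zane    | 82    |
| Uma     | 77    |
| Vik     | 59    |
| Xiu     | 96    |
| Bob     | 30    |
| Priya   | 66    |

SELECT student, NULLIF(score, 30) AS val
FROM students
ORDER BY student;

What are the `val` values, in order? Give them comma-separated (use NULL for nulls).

student=Bob: score=30 vs 30: equal → NULL
student=Kai: score=93 vs 30: differ → 93
student=Lena: score=32 vs 30: differ → 32
student=Priya: score=66 vs 30: differ → 66
student=Sven: score=30 vs 30: equal → NULL
student=Tara: score=41 vs 30: differ → 41
student=Uma: score=77 vs 30: differ → 77
student=Vik: score=59 vs 30: differ → 59
student=Wes: score=48 vs 30: differ → 48
student=Xiu: score=96 vs 30: differ → 96
student=Yara: score=85 vs 30: differ → 85
student=Zane: score=82 vs 30: differ → 82

NULL, 93, 32, 66, NULL, 41, 77, 59, 48, 96, 85, 82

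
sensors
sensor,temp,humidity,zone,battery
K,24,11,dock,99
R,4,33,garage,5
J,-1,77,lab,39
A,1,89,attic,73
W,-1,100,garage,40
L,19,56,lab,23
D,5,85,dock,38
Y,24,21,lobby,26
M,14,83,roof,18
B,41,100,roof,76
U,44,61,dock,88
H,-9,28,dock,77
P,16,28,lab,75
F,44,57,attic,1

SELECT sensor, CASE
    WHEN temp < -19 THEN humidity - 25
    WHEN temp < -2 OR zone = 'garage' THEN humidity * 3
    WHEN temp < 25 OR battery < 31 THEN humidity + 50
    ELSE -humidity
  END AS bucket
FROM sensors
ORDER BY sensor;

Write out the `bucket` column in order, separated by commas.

sensor=A: temp < 25 OR battery < 31 → 139
sensor=B: ELSE → -100
sensor=D: temp < 25 OR battery < 31 → 135
sensor=F: temp < 25 OR battery < 31 → 107
sensor=H: temp < -2 OR zone = 'garage' → 84
sensor=J: temp < 25 OR battery < 31 → 127
sensor=K: temp < 25 OR battery < 31 → 61
sensor=L: temp < 25 OR battery < 31 → 106
sensor=M: temp < 25 OR battery < 31 → 133
sensor=P: temp < 25 OR battery < 31 → 78
sensor=R: temp < -2 OR zone = 'garage' → 99
sensor=U: ELSE → -61
sensor=W: temp < -2 OR zone = 'garage' → 300
sensor=Y: temp < 25 OR battery < 31 → 71

139, -100, 135, 107, 84, 127, 61, 106, 133, 78, 99, -61, 300, 71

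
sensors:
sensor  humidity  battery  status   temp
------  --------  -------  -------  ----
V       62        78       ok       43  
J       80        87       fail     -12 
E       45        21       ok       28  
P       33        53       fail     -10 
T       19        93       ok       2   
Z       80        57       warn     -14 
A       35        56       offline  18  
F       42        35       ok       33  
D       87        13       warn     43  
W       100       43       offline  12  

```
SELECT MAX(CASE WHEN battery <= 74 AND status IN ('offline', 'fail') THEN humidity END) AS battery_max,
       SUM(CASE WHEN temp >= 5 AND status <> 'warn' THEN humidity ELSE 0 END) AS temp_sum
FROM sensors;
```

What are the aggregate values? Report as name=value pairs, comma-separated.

[battery_max: battery <= 74 AND status IN ('offline', 'fail')]
sensor=V: ✗
sensor=J: ✗
sensor=E: ✗
sensor=P: ✓ → 33
sensor=T: ✗
sensor=Z: ✗
sensor=A: ✓ → 35
sensor=F: ✗
sensor=D: ✗
sensor=W: ✓ → 100
battery_max = MAX(33, 35, 100) = 100
—
[temp_sum: temp >= 5 AND status <> 'warn']
sensor=V: ✓ → 62
sensor=J: ✗
sensor=E: ✓ → 45
sensor=P: ✗
sensor=T: ✗
sensor=Z: ✗
sensor=A: ✓ → 35
sensor=F: ✓ → 42
sensor=D: ✗
sensor=W: ✓ → 100
temp_sum = 62 + 45 + 35 + 42 + 100 = 284

battery_max=100, temp_sum=284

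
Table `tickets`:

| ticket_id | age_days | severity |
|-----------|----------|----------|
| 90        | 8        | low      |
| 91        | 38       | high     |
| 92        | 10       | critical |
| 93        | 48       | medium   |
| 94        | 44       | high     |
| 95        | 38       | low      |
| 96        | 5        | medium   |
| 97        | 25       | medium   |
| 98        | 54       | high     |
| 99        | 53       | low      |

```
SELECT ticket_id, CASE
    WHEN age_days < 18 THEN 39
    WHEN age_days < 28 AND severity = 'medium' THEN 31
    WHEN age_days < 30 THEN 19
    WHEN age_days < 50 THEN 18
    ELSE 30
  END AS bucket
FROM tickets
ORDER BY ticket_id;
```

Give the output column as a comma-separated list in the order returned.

ticket_id=90: age_days < 18 → 39
ticket_id=91: age_days < 50 → 18
ticket_id=92: age_days < 18 → 39
ticket_id=93: age_days < 50 → 18
ticket_id=94: age_days < 50 → 18
ticket_id=95: age_days < 50 → 18
ticket_id=96: age_days < 18 → 39
ticket_id=97: age_days < 28 AND severity = 'medium' → 31
ticket_id=98: ELSE → 30
ticket_id=99: ELSE → 30

39, 18, 39, 18, 18, 18, 39, 31, 30, 30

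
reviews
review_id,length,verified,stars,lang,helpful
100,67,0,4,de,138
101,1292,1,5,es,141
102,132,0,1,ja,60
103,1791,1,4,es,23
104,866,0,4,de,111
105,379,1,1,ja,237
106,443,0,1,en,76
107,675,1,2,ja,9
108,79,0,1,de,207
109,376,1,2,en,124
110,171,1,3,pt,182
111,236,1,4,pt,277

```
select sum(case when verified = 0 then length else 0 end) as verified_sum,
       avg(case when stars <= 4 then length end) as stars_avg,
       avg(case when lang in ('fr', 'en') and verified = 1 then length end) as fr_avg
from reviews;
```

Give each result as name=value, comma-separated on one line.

verified_sum=1587, stars_avg=474.0909090909, fr_avg=376

[verified_sum: verified = 0]
review_id=100: ✓ → 67
review_id=101: ✗
review_id=102: ✓ → 132
review_id=103: ✗
review_id=104: ✓ → 866
review_id=105: ✗
review_id=106: ✓ → 443
review_id=107: ✗
review_id=108: ✓ → 79
review_id=109: ✗
review_id=110: ✗
review_id=111: ✗
verified_sum = 67 + 132 + 866 + 443 + 79 = 1587
—
[stars_avg: stars <= 4]
review_id=100: ✓ → 67
review_id=101: ✗
review_id=102: ✓ → 132
review_id=103: ✓ → 1791
review_id=104: ✓ → 866
review_id=105: ✓ → 379
review_id=106: ✓ → 443
review_id=107: ✓ → 675
review_id=108: ✓ → 79
review_id=109: ✓ → 376
review_id=110: ✓ → 171
review_id=111: ✓ → 236
stars_avg = (67 + 132 + 1791 + 866 + 379 + 443 + 675 + 79 + 376 + 171 + 236) / 11 = 474.0909090909
—
[fr_avg: lang in ('fr', 'en') and verified = 1]
review_id=100: ✗
review_id=101: ✗
review_id=102: ✗
review_id=103: ✗
review_id=104: ✗
review_id=105: ✗
review_id=106: ✗
review_id=107: ✗
review_id=108: ✗
review_id=109: ✓ → 376
review_id=110: ✗
review_id=111: ✗
fr_avg = 376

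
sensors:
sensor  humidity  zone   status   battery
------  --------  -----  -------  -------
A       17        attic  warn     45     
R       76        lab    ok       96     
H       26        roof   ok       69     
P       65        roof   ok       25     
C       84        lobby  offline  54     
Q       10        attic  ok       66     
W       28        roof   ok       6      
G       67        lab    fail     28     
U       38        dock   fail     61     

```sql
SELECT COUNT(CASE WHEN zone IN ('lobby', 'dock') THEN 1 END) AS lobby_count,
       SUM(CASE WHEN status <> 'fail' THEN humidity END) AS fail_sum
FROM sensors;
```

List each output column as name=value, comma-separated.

lobby_count=2, fail_sum=306

[lobby_count: zone IN ('lobby', 'dock')]
sensor=A: ✗
sensor=R: ✗
sensor=H: ✗
sensor=P: ✗
sensor=C: ✓ → 1
sensor=Q: ✗
sensor=W: ✗
sensor=G: ✗
sensor=U: ✓ → 1
lobby_count = COUNT(1, 1) = 2
—
[fail_sum: status <> 'fail']
sensor=A: ✓ → 17
sensor=R: ✓ → 76
sensor=H: ✓ → 26
sensor=P: ✓ → 65
sensor=C: ✓ → 84
sensor=Q: ✓ → 10
sensor=W: ✓ → 28
sensor=G: ✗
sensor=U: ✗
fail_sum = 17 + 76 + 26 + 65 + 84 + 10 + 28 = 306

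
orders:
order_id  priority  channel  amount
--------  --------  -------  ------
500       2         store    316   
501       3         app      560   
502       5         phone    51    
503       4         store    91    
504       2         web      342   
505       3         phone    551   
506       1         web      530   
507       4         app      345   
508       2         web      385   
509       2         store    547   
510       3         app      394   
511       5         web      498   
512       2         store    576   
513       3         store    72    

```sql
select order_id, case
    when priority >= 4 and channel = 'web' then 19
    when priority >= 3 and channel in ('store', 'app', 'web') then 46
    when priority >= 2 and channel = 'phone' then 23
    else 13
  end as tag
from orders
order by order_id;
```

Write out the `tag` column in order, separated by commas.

order_id=500: ELSE → 13
order_id=501: priority >= 3 and channel in ('store', 'app', 'web') → 46
order_id=502: priority >= 2 and channel = 'phone' → 23
order_id=503: priority >= 3 and channel in ('store', 'app', 'web') → 46
order_id=504: ELSE → 13
order_id=505: priority >= 2 and channel = 'phone' → 23
order_id=506: ELSE → 13
order_id=507: priority >= 3 and channel in ('store', 'app', 'web') → 46
order_id=508: ELSE → 13
order_id=509: ELSE → 13
order_id=510: priority >= 3 and channel in ('store', 'app', 'web') → 46
order_id=511: priority >= 4 and channel = 'web' → 19
order_id=512: ELSE → 13
order_id=513: priority >= 3 and channel in ('store', 'app', 'web') → 46

13, 46, 23, 46, 13, 23, 13, 46, 13, 13, 46, 19, 13, 46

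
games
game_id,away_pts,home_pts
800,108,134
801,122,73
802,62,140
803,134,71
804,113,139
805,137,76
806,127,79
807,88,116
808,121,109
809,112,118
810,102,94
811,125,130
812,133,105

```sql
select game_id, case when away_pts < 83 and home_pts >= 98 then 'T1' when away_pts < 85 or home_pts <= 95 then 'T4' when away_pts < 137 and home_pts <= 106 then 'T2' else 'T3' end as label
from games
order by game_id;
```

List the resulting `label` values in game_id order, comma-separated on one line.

game_id=800: ELSE → T3
game_id=801: away_pts < 85 or home_pts <= 95 → T4
game_id=802: away_pts < 83 and home_pts >= 98 → T1
game_id=803: away_pts < 85 or home_pts <= 95 → T4
game_id=804: ELSE → T3
game_id=805: away_pts < 85 or home_pts <= 95 → T4
game_id=806: away_pts < 85 or home_pts <= 95 → T4
game_id=807: ELSE → T3
game_id=808: ELSE → T3
game_id=809: ELSE → T3
game_id=810: away_pts < 85 or home_pts <= 95 → T4
game_id=811: ELSE → T3
game_id=812: away_pts < 137 and home_pts <= 106 → T2

T3, T4, T1, T4, T3, T4, T4, T3, T3, T3, T4, T3, T2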